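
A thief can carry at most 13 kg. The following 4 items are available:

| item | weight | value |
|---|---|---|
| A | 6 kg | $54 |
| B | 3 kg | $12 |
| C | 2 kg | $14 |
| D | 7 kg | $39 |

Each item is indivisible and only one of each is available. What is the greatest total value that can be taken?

$93

This is a 0/1 knapsack; check combinations near the capacity.
- A+D: weight 6+7=13, value 54+39=93
- A+B+C: weight 6+3+2=11, value 54+12+14=80
- A+C: weight 6+2=8, value 54+14=68
Best: $93.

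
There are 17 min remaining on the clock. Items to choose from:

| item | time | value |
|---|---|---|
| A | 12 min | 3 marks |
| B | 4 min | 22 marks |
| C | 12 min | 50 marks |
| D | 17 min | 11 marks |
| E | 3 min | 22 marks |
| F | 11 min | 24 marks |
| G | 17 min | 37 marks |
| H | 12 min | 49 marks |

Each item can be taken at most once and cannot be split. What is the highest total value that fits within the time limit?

Check high-value combinations within 17 min:
- C+E: time 12+3=15, value 50+22=72
- B+C: time 4+12=16, value 22+50=72
- E+H: time 3+12=15, value 22+49=71
- B+H: time 4+12=16, value 22+49=71
Best: 72 marks.

72 marks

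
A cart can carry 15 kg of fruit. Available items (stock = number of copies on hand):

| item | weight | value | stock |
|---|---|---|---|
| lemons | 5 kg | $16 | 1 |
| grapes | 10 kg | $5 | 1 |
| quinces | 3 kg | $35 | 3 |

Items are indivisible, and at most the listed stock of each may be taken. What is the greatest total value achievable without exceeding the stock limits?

Top feasible selections:
- 1×lemons + 3×quinces: weight 14, value 121
- 3×quinces: weight 9, value 105
- 1×lemons + 2×quinces: weight 11, value 86
- 2×quinces: weight 6, value 70
Best: $121.

$121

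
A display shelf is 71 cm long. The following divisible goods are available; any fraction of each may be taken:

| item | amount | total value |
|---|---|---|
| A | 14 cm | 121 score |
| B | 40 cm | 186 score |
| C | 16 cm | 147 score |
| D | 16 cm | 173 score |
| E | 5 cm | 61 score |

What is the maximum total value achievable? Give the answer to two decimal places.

Take in order of value per unit:
- E (61/5 per unit): all 5 → value 61, running total 61.00
- D (173/16 per unit): all 16 → value 173, running total 234.00
- C (147/16 per unit): all 16 → value 147, running total 381.00
- A (121/14 per unit): all 14 → value 121, running total 502.00
- B (186/40 per unit): 20 of 40 → value 20×186/40 = 93.0000, running total 595.00
Total 595.00.

595.00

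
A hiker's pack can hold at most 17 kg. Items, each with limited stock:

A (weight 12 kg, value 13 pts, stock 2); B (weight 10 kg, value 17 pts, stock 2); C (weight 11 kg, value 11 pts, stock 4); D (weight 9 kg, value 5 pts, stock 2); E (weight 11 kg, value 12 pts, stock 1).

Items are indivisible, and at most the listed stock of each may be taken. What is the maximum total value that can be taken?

Best selections within weight 17 and stock limits:
- 1×B: weight 10, value 17
- 1×A: weight 12, value 13
- 1×E: weight 11, value 12
- 1×C: weight 11, value 11
Best: 17 pts.

17 pts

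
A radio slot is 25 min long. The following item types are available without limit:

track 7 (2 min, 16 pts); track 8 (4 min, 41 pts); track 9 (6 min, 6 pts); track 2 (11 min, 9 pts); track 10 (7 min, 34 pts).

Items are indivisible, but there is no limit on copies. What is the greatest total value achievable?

Best value-per-unit is track 8 at 41/4, and filling with it alone uses duration 6×4=24. No mix of the others beats 6×41 = 246.

246 pts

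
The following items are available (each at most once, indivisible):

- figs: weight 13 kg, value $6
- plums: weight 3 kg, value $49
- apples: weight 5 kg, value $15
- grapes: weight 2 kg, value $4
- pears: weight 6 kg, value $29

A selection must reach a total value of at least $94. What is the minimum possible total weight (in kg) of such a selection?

Subsets with value ≥ 94, sorted by total weight:
- plums+apples+grapes+pears: weight 16, value 97
- figs+plums+apples+pears: weight 27, value 99
Minimum weight: 16 kg.

16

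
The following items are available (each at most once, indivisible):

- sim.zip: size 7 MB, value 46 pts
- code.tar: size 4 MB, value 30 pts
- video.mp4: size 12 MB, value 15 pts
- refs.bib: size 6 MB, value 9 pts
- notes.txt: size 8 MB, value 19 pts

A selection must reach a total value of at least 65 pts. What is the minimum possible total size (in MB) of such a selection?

11

Subsets with value ≥ 65, sorted by total size:
- sim.zip+code.tar: size 11, value 76
- sim.zip+notes.txt: size 15, value 65
- sim.zip+code.tar+refs.bib: size 17, value 85
- sim.zip+code.tar+notes.txt: size 19, value 95
Minimum size: 11 MB.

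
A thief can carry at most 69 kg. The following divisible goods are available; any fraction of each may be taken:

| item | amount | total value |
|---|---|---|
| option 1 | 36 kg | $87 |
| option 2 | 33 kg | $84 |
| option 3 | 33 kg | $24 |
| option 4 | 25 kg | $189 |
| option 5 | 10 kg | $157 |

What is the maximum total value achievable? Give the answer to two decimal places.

Take in order of value per unit:
- option 5 (157/10 per unit): all 10 → value 157, running total 157.00
- option 4 (189/25 per unit): all 25 → value 189, running total 346.00
- option 2 (84/33 per unit): all 33 → value 84, running total 430.00
- option 1 (87/36 per unit): 1 of 36 → value 1×87/36 = 2.4167, running total 432.42
Total 432.42.

432.42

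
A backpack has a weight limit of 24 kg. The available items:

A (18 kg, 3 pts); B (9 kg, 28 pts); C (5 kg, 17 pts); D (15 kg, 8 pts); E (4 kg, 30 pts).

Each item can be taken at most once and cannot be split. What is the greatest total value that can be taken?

Check high-value combinations within 24 kg:
- B+C+E: weight 9+5+4=18, value 28+17+30=75
- B+E: weight 9+4=13, value 28+30=58
- C+D+E: weight 5+15+4=24, value 17+8+30=55
- C+E: weight 5+4=9, value 17+30=47
Best: 75 pts.

75 pts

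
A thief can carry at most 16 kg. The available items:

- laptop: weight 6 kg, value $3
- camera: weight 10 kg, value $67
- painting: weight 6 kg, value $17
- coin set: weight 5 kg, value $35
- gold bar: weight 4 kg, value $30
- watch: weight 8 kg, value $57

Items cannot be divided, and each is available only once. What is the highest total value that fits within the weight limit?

$102

Check high-value combinations within 16 kg:
- camera+coin set: weight 10+5=15, value 67+35=102
- camera+gold bar: weight 10+4=14, value 67+30=97
- coin set+watch: weight 5+8=13, value 35+57=92
- gold bar+watch: weight 4+8=12, value 30+57=87
- camera+painting: weight 10+6=16, value 67+17=84
Best: $102.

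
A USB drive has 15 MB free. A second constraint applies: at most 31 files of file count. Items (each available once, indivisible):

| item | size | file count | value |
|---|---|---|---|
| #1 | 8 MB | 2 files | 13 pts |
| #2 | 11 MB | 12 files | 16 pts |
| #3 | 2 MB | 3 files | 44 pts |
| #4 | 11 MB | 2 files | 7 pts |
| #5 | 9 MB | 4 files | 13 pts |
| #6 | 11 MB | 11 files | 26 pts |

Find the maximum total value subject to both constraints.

70 pts

Feasible sets respecting both limits:
- #3+#6: size 13, file count 14, value 70
- #2+#3: size 13, file count 15, value 60
- #1+#3: size 10, file count 5, value 57
- #3+#5: size 11, file count 7, value 57
Best: 70 pts.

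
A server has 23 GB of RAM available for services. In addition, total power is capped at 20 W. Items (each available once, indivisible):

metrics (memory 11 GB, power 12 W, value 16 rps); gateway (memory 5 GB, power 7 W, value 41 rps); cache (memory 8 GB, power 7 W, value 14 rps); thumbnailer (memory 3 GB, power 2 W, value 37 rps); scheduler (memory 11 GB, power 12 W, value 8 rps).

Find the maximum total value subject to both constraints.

Feasible sets respecting both limits:
- gateway+cache+thumbnailer: memory 16, power 16, value 92
- gateway+thumbnailer: memory 8, power 9, value 78
- metrics+gateway: memory 16, power 19, value 57
- gateway+cache: memory 13, power 14, value 55
Best: 92 rps.

92 rps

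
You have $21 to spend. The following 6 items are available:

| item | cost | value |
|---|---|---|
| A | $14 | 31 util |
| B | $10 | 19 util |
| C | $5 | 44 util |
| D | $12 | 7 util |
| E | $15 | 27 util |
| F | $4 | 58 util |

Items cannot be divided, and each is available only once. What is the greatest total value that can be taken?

Check high-value combinations within $21:
- B+C+F: cost 10+5+4=19, value 19+44+58=121
- C+D+F: cost 5+12+4=21, value 44+7+58=109
- C+F: cost 5+4=9, value 44+58=102
- A+F: cost 14+4=18, value 31+58=89
- E+F: cost 15+4=19, value 27+58=85
Best: 121 util.

121 util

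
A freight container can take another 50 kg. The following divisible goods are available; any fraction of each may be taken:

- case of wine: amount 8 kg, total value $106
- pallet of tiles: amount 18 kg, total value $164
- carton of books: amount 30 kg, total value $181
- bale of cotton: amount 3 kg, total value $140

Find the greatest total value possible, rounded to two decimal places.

536.70

Take in order of value per unit:
- bale of cotton (140/3 per unit): all 3 → value 140, running total 140.00
- case of wine (106/8 per unit): all 8 → value 106, running total 246.00
- pallet of tiles (164/18 per unit): all 18 → value 164, running total 410.00
- carton of books (181/30 per unit): 21 of 30 → value 21×181/30 = 126.7000, running total 536.70
Total 536.70.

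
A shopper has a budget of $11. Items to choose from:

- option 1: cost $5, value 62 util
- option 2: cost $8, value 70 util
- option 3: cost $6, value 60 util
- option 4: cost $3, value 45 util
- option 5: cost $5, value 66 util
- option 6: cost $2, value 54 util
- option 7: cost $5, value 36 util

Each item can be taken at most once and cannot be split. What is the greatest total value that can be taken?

165 util

Check high-value combinations within $11:
- option 4+option 5+option 6: cost 3+5+2=10, value 45+66+54=165
- option 1+option 4+option 6: cost 5+3+2=10, value 62+45+54=161
- option 3+option 4+option 6: cost 6+3+2=11, value 60+45+54=159
- option 4+option 6+option 7: cost 3+2+5=10, value 45+54+36=135
- option 1+option 5: cost 5+5=10, value 62+66=128
Best: 165 util.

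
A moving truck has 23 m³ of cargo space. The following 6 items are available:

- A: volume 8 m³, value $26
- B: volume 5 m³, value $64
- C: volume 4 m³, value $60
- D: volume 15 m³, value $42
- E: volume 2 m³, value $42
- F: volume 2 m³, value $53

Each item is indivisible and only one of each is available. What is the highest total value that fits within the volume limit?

Check high-value combinations within 23 m³:
- A+B+C+E+F: volume 8+5+4+2+2=21, value 26+64+60+42+53=245
- B+C+E+F: volume 5+4+2+2=13, value 64+60+42+53=219
- A+B+C+F: volume 8+5+4+2=19, value 26+64+60+53=203
- C+D+E+F: volume 4+15+2+2=23, value 60+42+42+53=197
- A+B+C+E: volume 8+5+4+2=19, value 26+64+60+42=192
Best: $245.

$245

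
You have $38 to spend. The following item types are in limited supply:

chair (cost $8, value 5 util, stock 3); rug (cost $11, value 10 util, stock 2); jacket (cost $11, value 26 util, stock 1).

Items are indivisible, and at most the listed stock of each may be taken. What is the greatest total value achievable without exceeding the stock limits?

46 util

Top feasible selections:
- 2×rug + 1×jacket: cost 33, value 46
- 2×chair + 1×rug + 1×jacket: cost 38, value 46
Best: 46 util.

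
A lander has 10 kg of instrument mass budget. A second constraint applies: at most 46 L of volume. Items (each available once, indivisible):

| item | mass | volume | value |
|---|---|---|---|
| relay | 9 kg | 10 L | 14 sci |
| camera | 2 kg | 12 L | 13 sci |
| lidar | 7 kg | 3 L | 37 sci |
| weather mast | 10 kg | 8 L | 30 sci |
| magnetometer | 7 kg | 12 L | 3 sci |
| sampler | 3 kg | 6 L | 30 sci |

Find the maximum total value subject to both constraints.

Feasible sets respecting both limits:
- lidar+sampler: mass 10, volume 9, value 67
- camera+lidar: mass 9, volume 15, value 50
- camera+sampler: mass 5, volume 18, value 43
Best: 67 sci.

67 sci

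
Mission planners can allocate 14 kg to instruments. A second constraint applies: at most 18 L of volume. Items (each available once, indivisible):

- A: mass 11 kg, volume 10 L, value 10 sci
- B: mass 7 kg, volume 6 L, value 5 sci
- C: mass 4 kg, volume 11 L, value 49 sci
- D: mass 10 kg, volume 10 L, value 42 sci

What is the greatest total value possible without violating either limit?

54 sci

Feasible sets respecting both limits:
- B+C: mass 11, volume 17, value 54
- C: mass 4, volume 11, value 49
- D: mass 10, volume 10, value 42
Best: 54 sci.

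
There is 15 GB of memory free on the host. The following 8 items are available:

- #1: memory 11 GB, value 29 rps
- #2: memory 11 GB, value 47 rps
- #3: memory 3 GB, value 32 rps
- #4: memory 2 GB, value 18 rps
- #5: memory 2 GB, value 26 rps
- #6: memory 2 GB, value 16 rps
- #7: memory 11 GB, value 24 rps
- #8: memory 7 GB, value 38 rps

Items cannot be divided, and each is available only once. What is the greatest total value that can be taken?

114 rps

Check high-value combinations within 15 GB:
- #3+#4+#5+#8: memory 3+2+2+7=14, value 32+18+26+38=114
- #3+#5+#6+#8: memory 3+2+2+7=14, value 32+26+16+38=112
- #3+#4+#6+#8: memory 3+2+2+7=14, value 32+18+16+38=104
- #4+#5+#6+#8: memory 2+2+2+7=13, value 18+26+16+38=98
Best: 114 rps.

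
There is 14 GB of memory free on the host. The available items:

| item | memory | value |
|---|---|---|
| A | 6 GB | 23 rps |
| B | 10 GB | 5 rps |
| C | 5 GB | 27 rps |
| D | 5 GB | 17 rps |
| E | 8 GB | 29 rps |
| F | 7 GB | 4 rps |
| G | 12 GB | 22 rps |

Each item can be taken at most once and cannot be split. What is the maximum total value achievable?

56 rps

This is a 0/1 knapsack; check combinations near the capacity.
- C+E: memory 5+8=13, value 27+29=56
- A+E: memory 6+8=14, value 23+29=52
- A+C: memory 6+5=11, value 23+27=50
- D+E: memory 5+8=13, value 17+29=46
- C+D: memory 5+5=10, value 27+17=44
Best: 56 rps.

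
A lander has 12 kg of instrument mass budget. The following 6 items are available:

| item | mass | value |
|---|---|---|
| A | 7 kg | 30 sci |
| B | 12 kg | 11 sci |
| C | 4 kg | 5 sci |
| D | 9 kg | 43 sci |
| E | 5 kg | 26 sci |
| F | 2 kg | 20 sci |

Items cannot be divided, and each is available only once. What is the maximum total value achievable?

63 sci

This is a 0/1 knapsack; check combinations near the capacity.
- D+F: mass 9+2=11, value 43+20=63
- A+E: mass 7+5=12, value 30+26=56
- C+E+F: mass 4+5+2=11, value 5+26+20=51
- A+F: mass 7+2=9, value 30+20=50
- E+F: mass 5+2=7, value 26+20=46
Best: 63 sci.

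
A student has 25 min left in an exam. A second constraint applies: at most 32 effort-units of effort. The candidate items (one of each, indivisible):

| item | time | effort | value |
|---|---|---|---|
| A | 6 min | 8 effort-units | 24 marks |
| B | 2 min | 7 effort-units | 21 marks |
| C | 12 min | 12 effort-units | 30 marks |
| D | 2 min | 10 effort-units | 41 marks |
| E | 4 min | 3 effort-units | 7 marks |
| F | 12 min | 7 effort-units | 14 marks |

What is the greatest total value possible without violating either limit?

100 marks

Feasible sets respecting both limits:
- A+B+D+F: time 22, effort 32, value 100
- B+C+D+E: time 20, effort 32, value 99
- A+C+D: time 20, effort 30, value 95
- A+B+D+E: time 14, effort 28, value 93
Best: 100 marks.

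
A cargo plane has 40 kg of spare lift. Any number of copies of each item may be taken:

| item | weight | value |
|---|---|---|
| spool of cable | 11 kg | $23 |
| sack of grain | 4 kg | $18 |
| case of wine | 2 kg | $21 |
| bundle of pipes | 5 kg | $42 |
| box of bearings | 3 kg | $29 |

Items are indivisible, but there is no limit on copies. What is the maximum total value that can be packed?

$420

Best value-per-unit is case of wine at 21/2, and filling with it alone uses weight 20×2=40. No mix of the others beats 20×21 = 420.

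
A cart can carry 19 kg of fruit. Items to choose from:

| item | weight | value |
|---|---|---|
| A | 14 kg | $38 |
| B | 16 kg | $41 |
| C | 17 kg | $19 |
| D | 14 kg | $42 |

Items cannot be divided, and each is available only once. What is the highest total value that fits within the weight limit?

$42

Check high-value combinations within 19 kg:
- D: weight 14, value 42
- B: weight 16, value 41
- A: weight 14, value 38
- C: weight 17, value 19
Best: $42.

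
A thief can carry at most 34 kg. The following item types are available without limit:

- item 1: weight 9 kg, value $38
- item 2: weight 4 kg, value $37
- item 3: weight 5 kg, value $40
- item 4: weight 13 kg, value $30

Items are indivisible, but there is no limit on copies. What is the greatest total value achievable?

$302

Best value-per-unit is item 2 at 37/4; filling with it alone gives 8×37 = 296.
Optimal mix: 6×item 2 + 2×item 3 → weight 34, value 302.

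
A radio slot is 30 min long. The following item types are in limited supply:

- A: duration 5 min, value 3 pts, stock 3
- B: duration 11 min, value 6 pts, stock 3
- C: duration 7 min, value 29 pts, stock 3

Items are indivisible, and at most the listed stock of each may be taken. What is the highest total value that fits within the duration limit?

Top feasible selections:
- 1×A + 3×C: duration 26, value 90
- 3×C: duration 21, value 87
- 3×A + 2×C: duration 29, value 67
Best: 90 pts.

90 pts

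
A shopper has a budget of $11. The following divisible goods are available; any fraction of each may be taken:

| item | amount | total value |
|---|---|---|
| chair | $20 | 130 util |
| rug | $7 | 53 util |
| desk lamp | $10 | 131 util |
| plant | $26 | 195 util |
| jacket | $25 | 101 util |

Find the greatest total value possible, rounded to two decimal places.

Take in order of value per unit:
- desk lamp (131/10 per unit): all 10 → value 131, running total 131.00
- rug (53/7 per unit): 1 of 7 → value 1×53/7 = 7.5714, running total 138.57
Total 138.57.

138.57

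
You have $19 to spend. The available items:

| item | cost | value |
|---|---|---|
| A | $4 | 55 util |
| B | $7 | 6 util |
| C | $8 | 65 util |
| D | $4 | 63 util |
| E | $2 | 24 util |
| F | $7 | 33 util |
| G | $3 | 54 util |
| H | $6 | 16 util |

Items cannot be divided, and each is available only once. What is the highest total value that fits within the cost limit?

Check high-value combinations within $19:
- A+C+D+G: cost 4+8+4+3=19, value 55+65+63+54=237
- A+D+E+G+H: cost 4+4+2+3+6=19, value 55+63+24+54+16=212
- A+C+D+E: cost 4+8+4+2=18, value 55+65+63+24=207
- C+D+E+G: cost 8+4+2+3=17, value 65+63+24+54=206
- A+D+F+G: cost 4+4+7+3=18, value 55+63+33+54=205
Best: 237 util.

237 util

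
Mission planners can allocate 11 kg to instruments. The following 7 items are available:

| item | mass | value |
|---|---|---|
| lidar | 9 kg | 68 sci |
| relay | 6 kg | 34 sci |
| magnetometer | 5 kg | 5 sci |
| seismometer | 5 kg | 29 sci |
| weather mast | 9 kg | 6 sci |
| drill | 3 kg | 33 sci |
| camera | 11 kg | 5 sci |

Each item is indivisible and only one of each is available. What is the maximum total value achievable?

Check high-value combinations within 11 kg:
- lidar: mass 9, value 68
- relay+drill: mass 6+3=9, value 34+33=67
- relay+seismometer: mass 6+5=11, value 34+29=63
- seismometer+drill: mass 5+3=8, value 29+33=62
Best: 68 sci.

68 sci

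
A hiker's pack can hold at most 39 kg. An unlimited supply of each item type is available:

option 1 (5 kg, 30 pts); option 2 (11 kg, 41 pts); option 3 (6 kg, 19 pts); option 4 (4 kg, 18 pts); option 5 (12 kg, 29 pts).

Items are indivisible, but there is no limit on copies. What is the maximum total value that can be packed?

Best value-per-unit is option 1 at 30/5; filling with it alone gives 7×30 = 210.
Optimal mix: 7×option 1 + 1×option 4 → weight 39, value 228.

228 pts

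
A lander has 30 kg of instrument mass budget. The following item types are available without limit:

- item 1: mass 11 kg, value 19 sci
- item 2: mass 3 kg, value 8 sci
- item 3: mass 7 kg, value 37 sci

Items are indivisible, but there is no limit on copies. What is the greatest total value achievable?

Best value-per-unit is item 3 at 37/7, and filling with it alone uses mass 4×7=28. No mix of the others beats 4×37 = 148.

148 sci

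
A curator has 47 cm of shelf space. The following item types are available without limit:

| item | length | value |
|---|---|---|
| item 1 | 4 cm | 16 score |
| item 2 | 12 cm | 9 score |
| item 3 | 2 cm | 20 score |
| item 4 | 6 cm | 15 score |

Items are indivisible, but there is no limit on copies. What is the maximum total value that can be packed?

460 score

Best value-per-unit is item 3 at 20/2, and filling with it alone uses length 23×2=46. No mix of the others beats 23×20 = 460.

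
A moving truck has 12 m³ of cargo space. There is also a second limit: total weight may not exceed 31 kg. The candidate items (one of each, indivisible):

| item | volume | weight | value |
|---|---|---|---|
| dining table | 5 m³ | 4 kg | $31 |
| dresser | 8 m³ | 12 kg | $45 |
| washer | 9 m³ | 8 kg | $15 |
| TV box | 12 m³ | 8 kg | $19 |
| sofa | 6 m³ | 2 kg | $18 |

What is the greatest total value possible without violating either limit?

Feasible sets respecting both limits:
- dining table+sofa: volume 11, weight 6, value 49
- dresser: volume 8, weight 12, value 45
- dining table: volume 5, weight 4, value 31
Best: $49.

$49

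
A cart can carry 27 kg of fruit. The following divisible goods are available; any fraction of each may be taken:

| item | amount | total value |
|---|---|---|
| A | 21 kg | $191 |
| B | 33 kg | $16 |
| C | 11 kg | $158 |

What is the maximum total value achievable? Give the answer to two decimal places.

Take in order of value per unit:
- C (158/11 per unit): all 11 → value 158, running total 158.00
- A (191/21 per unit): 16 of 21 → value 16×191/21 = 145.5238, running total 303.52
Total 303.52.

303.52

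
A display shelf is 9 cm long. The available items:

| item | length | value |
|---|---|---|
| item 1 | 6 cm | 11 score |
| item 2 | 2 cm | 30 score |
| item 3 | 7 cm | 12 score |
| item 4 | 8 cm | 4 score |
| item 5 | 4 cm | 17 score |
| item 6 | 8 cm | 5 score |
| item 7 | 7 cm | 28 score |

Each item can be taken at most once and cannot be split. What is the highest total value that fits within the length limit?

58 score

Check high-value combinations within 9 cm:
- item 2+item 7: length 2+7=9, value 30+28=58
- item 2+item 5: length 2+4=6, value 30+17=47
- item 2+item 3: length 2+7=9, value 30+12=42
Best: 58 score.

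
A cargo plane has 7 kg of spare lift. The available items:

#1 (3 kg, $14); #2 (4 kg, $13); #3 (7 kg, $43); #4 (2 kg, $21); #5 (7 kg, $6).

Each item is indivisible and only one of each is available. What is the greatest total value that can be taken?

$43

Check high-value combinations within 7 kg:
- #3: weight 7, value 43
- #1+#4: weight 3+2=5, value 14+21=35
- #2+#4: weight 4+2=6, value 13+21=34
Best: $43.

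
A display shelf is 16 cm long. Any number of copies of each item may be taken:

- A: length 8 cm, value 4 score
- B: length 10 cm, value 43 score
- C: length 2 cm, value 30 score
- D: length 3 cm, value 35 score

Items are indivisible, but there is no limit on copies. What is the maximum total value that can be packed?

240 score

Best value-per-unit is C at 30/2, and filling with it alone uses length 8×2=16. No mix of the others beats 8×30 = 240.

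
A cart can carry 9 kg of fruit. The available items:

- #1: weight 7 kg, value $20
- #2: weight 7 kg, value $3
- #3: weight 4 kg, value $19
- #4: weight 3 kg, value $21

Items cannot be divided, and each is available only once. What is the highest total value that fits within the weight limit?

Check high-value combinations within 9 kg:
- #3+#4: weight 4+3=7, value 19+21=40
- #4: weight 3, value 21
- #1: weight 7, value 20
Best: $40.

$40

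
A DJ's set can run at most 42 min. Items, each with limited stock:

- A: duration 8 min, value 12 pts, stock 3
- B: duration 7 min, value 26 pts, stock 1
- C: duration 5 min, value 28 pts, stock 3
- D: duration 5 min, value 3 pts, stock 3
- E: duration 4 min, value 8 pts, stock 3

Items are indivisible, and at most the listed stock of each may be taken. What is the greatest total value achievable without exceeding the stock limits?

146 pts

Best selections within duration 42 and stock limits:
- 1×A + 1×B + 3×C + 3×E: duration 42, value 146
- 2×A + 1×B + 3×C + 1×E: duration 42, value 142
- 1×A + 1×B + 3×C + 2×E: duration 38, value 138
Best: 146 pts.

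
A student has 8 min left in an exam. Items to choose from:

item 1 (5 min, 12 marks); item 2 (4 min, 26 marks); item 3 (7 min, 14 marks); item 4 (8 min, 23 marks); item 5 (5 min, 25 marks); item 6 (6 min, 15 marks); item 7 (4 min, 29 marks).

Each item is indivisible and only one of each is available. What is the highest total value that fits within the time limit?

55 marks

Check high-value combinations within 8 min:
- item 2+item 7: time 4+4=8, value 26+29=55
- item 7: time 4, value 29
- item 2: time 4, value 26
- item 5: time 5, value 25
Best: 55 marks.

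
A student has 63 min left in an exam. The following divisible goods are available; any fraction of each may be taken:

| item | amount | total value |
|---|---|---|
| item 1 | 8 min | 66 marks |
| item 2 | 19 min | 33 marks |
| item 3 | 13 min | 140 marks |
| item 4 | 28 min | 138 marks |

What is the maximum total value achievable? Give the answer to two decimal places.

368.32

Take in order of value per unit:
- item 3 (140/13 per unit): all 13 → value 140, running total 140.00
- item 1 (66/8 per unit): all 8 → value 66, running total 206.00
- item 4 (138/28 per unit): all 28 → value 138, running total 344.00
- item 2 (33/19 per unit): 14 of 19 → value 14×33/19 = 24.3158, running total 368.32
Total 368.32.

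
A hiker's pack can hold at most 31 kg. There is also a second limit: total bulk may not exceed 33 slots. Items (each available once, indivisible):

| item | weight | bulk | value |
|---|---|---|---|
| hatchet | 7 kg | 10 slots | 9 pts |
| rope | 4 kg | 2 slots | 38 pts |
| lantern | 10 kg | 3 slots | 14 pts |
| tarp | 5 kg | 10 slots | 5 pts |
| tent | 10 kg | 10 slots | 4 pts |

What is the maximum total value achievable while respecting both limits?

66 pts

Feasible sets respecting both limits:
- hatchet+rope+lantern+tarp: weight 26, bulk 25, value 66
- hatchet+rope+lantern+tent: weight 31, bulk 25, value 65
- hatchet+rope+lantern: weight 21, bulk 15, value 61
- rope+lantern+tarp+tent: weight 29, bulk 25, value 61
Best: 66 pts.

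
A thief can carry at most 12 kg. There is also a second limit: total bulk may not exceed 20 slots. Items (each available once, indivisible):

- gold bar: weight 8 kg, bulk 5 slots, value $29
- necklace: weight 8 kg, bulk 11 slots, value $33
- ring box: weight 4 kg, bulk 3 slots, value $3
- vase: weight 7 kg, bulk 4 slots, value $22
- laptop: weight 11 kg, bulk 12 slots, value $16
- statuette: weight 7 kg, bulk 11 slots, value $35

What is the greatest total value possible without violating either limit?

Feasible sets respecting both limits:
- ring box+statuette: weight 11, bulk 14, value 38
- necklace+ring box: weight 12, bulk 14, value 36
- statuette: weight 7, bulk 11, value 35
- necklace: weight 8, bulk 11, value 33
Best: $38.

$38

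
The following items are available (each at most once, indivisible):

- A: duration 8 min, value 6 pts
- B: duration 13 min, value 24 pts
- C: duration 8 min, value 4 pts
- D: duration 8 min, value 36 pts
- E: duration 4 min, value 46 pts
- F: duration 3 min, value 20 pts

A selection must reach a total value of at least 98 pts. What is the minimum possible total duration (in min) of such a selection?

15

Subsets with value ≥ 98, sorted by total duration:
- D+E+F: duration 15, value 102
- A+D+E+F: duration 23, value 108
- C+D+E+F: duration 23, value 106
Minimum duration: 15 min.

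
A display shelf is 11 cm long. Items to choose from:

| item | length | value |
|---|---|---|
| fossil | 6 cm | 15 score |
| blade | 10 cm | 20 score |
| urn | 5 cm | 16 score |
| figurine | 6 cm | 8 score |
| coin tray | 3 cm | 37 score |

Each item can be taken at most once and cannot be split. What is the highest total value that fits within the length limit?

53 score

Check high-value combinations within 11 cm:
- urn+coin tray: length 5+3=8, value 16+37=53
- fossil+coin tray: length 6+3=9, value 15+37=52
- figurine+coin tray: length 6+3=9, value 8+37=45
- coin tray: length 3, value 37
- fossil+urn: length 6+5=11, value 15+16=31
Best: 53 score.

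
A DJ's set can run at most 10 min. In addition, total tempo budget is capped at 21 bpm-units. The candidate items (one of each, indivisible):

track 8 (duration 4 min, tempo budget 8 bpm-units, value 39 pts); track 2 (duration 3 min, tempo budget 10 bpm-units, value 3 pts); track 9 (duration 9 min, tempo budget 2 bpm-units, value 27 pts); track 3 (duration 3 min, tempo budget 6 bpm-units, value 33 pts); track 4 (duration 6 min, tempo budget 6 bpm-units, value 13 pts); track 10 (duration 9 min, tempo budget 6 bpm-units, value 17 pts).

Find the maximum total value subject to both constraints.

72 pts

Feasible sets respecting both limits:
- track 8+track 3: duration 7, tempo budget 14, value 72
- track 8+track 4: duration 10, tempo budget 14, value 52
- track 3+track 4: duration 9, tempo budget 12, value 46
- track 8+track 2: duration 7, tempo budget 18, value 42
Best: 72 pts.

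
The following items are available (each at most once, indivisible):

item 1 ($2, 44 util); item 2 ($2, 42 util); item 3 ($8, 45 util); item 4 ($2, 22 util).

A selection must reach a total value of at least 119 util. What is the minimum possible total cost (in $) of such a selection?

12

Subsets with value ≥ 119, sorted by total cost:
- item 1+item 2+item 3: cost 12, value 131
- item 1+item 2+item 3+item 4: cost 14, value 153
Minimum cost: 12 $.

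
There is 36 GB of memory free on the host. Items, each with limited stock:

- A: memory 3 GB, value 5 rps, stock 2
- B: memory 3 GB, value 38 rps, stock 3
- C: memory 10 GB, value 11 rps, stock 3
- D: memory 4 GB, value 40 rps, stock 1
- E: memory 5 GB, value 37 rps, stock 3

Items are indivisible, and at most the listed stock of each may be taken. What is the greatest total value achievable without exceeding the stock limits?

Top feasible selections:
- 2×A + 3×B + 1×D + 3×E: memory 34, value 275
- 1×A + 3×B + 1×D + 3×E: memory 31, value 270
- 3×B + 1×D + 3×E: memory 28, value 265
- 1×A + 3×B + 1×C + 1×D + 2×E: memory 36, value 244
Best: 275 rps.

275 rps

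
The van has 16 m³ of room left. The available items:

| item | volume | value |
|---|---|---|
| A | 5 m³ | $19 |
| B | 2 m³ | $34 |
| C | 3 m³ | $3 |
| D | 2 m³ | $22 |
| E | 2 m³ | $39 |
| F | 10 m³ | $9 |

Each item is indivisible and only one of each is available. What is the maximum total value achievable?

Check high-value combinations within 16 m³:
- A+B+C+D+E: volume 5+2+3+2+2=14, value 19+34+3+22+39=117
- A+B+D+E: volume 5+2+2+2=11, value 19+34+22+39=114
- B+D+E+F: volume 2+2+2+10=16, value 34+22+39+9=104
- B+C+D+E: volume 2+3+2+2=9, value 34+3+22+39=98
Best: $117.

$117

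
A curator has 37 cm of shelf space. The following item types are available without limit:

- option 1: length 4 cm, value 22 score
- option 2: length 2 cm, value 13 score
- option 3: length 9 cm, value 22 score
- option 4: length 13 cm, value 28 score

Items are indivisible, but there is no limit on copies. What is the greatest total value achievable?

Best value-per-unit is option 2 at 13/2, and filling with it alone uses length 18×2=36. No mix of the others beats 18×13 = 234.

234 score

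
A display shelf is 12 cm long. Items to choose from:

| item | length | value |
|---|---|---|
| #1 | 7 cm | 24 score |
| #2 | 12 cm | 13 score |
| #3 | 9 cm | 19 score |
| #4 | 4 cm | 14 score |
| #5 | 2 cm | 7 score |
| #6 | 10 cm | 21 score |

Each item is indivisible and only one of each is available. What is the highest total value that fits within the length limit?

38 score

This is a 0/1 knapsack; check combinations near the capacity.
- #1+#4: length 7+4=11, value 24+14=38
- #1+#5: length 7+2=9, value 24+7=31
- #5+#6: length 2+10=12, value 7+21=28
- #3+#5: length 9+2=11, value 19+7=26
Best: 38 score.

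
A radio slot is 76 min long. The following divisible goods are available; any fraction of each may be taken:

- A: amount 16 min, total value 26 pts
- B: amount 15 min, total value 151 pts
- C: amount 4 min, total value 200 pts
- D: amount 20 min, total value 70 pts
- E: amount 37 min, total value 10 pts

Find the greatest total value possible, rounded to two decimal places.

452.68

Take in order of value per unit:
- C (200/4 per unit): all 4 → value 200, running total 200.00
- B (151/15 per unit): all 15 → value 151, running total 351.00
- D (70/20 per unit): all 20 → value 70, running total 421.00
- A (26/16 per unit): all 16 → value 26, running total 447.00
- E (10/37 per unit): 21 of 37 → value 21×10/37 = 5.6757, running total 452.68
Total 452.68.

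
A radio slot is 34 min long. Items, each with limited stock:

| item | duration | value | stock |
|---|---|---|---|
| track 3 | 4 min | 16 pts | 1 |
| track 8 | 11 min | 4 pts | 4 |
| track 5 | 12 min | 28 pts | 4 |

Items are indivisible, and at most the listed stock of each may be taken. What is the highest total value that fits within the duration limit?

Top feasible selections:
- 1×track 3 + 2×track 5: duration 28, value 72
- 2×track 5: duration 24, value 56
- 1×track 3 + 1×track 8 + 1×track 5: duration 27, value 48
- 1×track 3 + 1×track 5: duration 16, value 44
Best: 72 pts.

72 pts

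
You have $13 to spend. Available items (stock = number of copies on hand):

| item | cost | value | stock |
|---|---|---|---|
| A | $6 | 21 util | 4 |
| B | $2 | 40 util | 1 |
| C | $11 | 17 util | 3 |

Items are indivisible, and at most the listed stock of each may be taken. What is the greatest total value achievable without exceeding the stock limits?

61 util

Best selections within cost 13 and stock limits:
- 1×A + 1×B: cost 8, value 61
- 1×B + 1×C: cost 13, value 57
- 2×A: cost 12, value 42
- 1×B: cost 2, value 40
Best: 61 util.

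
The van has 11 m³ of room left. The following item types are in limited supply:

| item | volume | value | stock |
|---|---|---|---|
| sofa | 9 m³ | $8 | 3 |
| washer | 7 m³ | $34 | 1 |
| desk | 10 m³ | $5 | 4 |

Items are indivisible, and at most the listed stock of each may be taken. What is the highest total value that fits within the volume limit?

Best selections within volume 11 and stock limits:
- 1×washer: volume 7, value 34
- 1×sofa: volume 9, value 8
Best: $34.

$34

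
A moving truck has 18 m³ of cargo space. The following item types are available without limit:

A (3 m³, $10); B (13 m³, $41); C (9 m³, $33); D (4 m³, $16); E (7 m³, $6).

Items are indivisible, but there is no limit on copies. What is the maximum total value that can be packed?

Best value-per-unit is D at 16/4; filling with it alone gives 4×16 = 64.
Optimal mix: 2×A + 3×D → volume 18, value 68.

$68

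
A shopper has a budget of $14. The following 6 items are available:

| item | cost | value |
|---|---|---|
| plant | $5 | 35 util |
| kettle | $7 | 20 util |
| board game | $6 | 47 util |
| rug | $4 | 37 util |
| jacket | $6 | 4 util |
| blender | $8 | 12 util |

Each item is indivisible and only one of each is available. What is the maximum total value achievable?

84 util

This is a 0/1 knapsack; check combinations near the capacity.
- board game+rug: cost 6+4=10, value 47+37=84
- plant+board game: cost 5+6=11, value 35+47=82
- plant+rug: cost 5+4=9, value 35+37=72
- kettle+board game: cost 7+6=13, value 20+47=67
- board game+blender: cost 6+8=14, value 47+12=59
Best: 84 util.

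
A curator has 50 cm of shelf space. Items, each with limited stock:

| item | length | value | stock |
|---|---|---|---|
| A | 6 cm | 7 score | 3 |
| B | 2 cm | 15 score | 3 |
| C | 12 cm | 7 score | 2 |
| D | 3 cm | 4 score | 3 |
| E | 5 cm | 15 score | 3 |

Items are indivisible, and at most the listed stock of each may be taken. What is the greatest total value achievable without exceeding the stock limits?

Best selections within length 50 and stock limits:
- 3×A + 3×B + 3×D + 3×E: length 48, value 123
- 3×A + 3×B + 2×D + 3×E: length 45, value 119
- 2×A + 3×B + 3×D + 3×E: length 42, value 116
Best: 123 score.

123 score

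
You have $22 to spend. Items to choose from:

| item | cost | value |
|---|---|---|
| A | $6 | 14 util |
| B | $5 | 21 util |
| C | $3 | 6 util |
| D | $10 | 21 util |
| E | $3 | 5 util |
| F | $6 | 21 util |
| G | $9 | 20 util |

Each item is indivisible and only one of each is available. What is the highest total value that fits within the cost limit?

63 util

This is a 0/1 knapsack; check combinations near the capacity.
- B+D+F: cost 5+10+6=21, value 21+21+21=63
- A+B+C+F: cost 6+5+3+6=20, value 14+21+6+21=62
- B+F+G: cost 5+6+9=20, value 21+21+20=62
- A+B+E+F: cost 6+5+3+6=20, value 14+21+5+21=61
Best: 63 util.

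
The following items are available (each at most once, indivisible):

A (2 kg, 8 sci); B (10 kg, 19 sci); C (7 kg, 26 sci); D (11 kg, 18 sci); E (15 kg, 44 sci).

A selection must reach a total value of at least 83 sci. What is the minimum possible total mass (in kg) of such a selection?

Subsets with value ≥ 83, sorted by total mass:
- B+C+E: mass 32, value 89
- C+D+E: mass 33, value 88
- A+B+C+E: mass 34, value 97
Minimum mass: 32 kg.

32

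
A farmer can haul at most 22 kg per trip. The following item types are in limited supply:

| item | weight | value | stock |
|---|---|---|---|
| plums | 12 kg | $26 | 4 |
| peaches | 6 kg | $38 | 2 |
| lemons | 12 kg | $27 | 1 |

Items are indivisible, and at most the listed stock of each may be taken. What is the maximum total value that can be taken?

Top feasible selections:
- 2×peaches: weight 12, value 76
- 1×peaches + 1×lemons: weight 18, value 65
Best: $76.

$76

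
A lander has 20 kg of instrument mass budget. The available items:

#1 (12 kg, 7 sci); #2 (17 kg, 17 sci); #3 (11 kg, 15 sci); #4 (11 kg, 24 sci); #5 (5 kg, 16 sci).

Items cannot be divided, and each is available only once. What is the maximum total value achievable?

40 sci

This is a 0/1 knapsack; check combinations near the capacity.
- #4+#5: mass 11+5=16, value 24+16=40
- #3+#5: mass 11+5=16, value 15+16=31
- #4: mass 11, value 24
Best: 40 sci.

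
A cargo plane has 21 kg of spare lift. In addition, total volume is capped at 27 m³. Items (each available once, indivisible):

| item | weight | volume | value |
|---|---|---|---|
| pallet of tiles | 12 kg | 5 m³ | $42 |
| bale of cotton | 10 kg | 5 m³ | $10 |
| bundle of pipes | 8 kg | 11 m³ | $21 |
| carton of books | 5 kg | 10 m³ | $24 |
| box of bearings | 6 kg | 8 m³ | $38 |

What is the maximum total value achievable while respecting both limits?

$80

Feasible sets respecting both limits:
- pallet of tiles+box of bearings: weight 18, volume 13, value 80
- bale of cotton+carton of books+box of bearings: weight 21, volume 23, value 72
- pallet of tiles+carton of books: weight 17, volume 15, value 66
Best: $80.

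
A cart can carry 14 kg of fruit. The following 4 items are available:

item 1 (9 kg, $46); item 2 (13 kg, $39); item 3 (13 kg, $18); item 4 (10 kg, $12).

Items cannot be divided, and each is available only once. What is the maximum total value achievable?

$46

Check high-value combinations within 14 kg:
- item 1: weight 9, value 46
- item 2: weight 13, value 39
- item 3: weight 13, value 18
- item 4: weight 10, value 12
Best: $46.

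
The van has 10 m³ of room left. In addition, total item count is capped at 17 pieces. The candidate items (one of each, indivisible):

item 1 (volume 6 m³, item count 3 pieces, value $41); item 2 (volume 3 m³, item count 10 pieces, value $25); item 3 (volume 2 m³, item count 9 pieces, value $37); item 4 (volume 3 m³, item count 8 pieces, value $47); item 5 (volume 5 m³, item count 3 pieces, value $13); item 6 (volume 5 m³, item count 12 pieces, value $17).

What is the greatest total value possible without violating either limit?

$88

Feasible sets respecting both limits:
- item 1+item 4: volume 9, item count 11, value 88
- item 3+item 4: volume 5, item count 17, value 84
- item 1+item 3: volume 8, item count 12, value 78
Best: $88.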